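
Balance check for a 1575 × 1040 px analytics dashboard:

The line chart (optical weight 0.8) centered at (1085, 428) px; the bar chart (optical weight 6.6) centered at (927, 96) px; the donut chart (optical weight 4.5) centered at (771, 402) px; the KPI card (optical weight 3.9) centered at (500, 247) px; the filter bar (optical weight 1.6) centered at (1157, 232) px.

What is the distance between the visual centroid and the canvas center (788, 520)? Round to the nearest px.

≈ 285 px

Weights sum to 0.8 + 6.6 + 4.5 + 3.9 + 1.6 = 17.4.
Σw·x = 0.8·1085 + 6.6·927 + 4.5·771 + 3.9·500 + 1.6·1157 = 14256.9, so x̄ = 14256.9/17.4 ≈ 819.36.
Σw·y = 0.8·428 + 6.6·96 + 4.5·402 + 3.9·247 + 1.6·232 = 4119.5, so ȳ = 4119.5/17.4 ≈ 236.75.
Relative to (788, 520): Δ = (31.36, -283.25); |Δ| = √(31.36² + -283.25²) ≈ 284.98.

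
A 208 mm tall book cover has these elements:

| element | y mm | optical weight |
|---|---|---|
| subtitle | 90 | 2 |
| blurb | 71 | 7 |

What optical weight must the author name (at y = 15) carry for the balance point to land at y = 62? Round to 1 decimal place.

Known weights sum to 2 + 7 = 9; their moment is 2·90 + 7·71 = 677.
Balance at y = 62 requires (677 + w·15) / (9 + w) = 62.
So w = (62·9 − 677)/(15 − 62) = -119/-47 ≈ 2.53.

w ≈ 2.5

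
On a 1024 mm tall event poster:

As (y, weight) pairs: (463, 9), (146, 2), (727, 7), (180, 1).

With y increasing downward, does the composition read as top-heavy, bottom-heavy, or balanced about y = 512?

Weights sum to 9 + 2 + 7 + 1 = 19.
y-moment: 9·463 + 2·146 + 7·727 + 1·180 = 9728; centroid 9728/19 ≈ 512.00.
That equals the midline 512 — balanced.

balanced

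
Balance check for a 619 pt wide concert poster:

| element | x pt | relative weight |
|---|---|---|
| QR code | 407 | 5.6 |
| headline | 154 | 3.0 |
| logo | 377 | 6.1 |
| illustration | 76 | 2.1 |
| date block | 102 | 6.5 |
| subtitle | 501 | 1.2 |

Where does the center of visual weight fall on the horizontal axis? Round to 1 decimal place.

Total weight = 5.6 + 3.0 + 6.1 + 2.1 + 6.5 + 1.2 = 24.5.
x: (5.6·407 + 3.0·154 + 6.1·377 + 2.1·76 + 6.5·102 + 1.2·501) / 24.5 = 6464.7 / 24.5 ≈ 263.87

x ≈ 263.9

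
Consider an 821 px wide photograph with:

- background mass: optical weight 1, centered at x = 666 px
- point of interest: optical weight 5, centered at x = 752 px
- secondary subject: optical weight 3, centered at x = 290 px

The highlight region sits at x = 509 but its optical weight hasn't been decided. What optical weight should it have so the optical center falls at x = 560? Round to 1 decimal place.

Known weights sum to 1 + 5 + 3 = 9; their moment is 1·666 + 5·752 + 3·290 = 5296.
Balance at x = 560 requires (5296 + w·509) / (9 + w) = 560.
Solving: w = (560·9 − 5296) / (509 − 560) = -256 / -51 ≈ 5.02.

w ≈ 5.0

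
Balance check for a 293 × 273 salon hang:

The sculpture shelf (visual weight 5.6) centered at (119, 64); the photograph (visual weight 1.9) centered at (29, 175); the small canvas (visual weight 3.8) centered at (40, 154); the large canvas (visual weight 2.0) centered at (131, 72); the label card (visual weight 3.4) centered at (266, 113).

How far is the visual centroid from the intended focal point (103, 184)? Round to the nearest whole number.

≈ 78

Σw = 5.6 + 1.9 + 3.8 + 2.0 + 3.4 = 16.7.
x-moment: 5.6·119 + 1.9·29 + 3.8·40 + 2.0·131 + 3.4·266 = 2039.9; centroid 2039.9/16.7 ≈ 122.15.
y-moment: 5.6·64 + 1.9·175 + 3.8·154 + 2.0·72 + 3.4·113 = 1804.3; centroid 1804.3/16.7 ≈ 108.04.
Relative to (103, 184): Δ = (19.15, -75.96); |Δ| = √(19.15² + -75.96²) ≈ 78.33.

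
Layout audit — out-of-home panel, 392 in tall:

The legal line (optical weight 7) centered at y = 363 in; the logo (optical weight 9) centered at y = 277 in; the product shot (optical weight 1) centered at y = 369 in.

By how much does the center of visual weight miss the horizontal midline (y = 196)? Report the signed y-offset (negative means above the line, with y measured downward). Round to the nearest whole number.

≈ 122 in

Σw = 7 + 9 + 1 = 17.
Σw·y = 7·363 + 9·277 + 1·369 = 5403, so ȳ = 5403/17 ≈ 317.82.
Difference: 317.82 − 196 ≈ 121.82.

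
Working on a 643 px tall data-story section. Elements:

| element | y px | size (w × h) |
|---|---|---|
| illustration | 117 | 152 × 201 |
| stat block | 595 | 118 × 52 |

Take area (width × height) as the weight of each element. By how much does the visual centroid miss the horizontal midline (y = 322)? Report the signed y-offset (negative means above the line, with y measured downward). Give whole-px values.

Taking area as weight: illustration 152·201 = 30552, stat block 118·52 = 6136. Sum 36688.
y: (30552·117 + 6136·595) / 36688 = 7225504 / 36688 ≈ 196.94
Offset from y = 322: 196.94 − 322 ≈ -125.06.

≈ -125 px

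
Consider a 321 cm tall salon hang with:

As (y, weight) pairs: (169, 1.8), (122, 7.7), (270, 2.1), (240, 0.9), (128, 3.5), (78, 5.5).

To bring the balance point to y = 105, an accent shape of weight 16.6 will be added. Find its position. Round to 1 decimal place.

y ≈ 66.1

With the accent shape, Σw becomes 1.8 + 7.7 + 2.1 + 0.9 + 3.5 + 5.5 + 16.6 = 38.1.
y: target moment 38.1×105 = 4000.5; current 1.8·169 + 7.7·122 + 2.1·270 + 0.9·240 + 3.5·128 + 5.5·78 = 2903.6; the accent shape supplies 1096.9, so y = 1096.9/16.6 ≈ 66.08.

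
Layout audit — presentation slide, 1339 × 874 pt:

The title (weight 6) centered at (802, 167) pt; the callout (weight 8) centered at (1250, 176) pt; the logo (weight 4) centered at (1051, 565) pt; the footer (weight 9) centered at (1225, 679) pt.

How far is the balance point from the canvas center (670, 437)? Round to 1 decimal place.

Total weight = 6 + 8 + 4 + 9 = 27.
x: (6·802 + 8·1250 + 4·1051 + 9·1225) / 27 = 30041 / 27 ≈ 1112.63
y: (6·167 + 8·176 + 4·565 + 9·679) / 27 = 10781 / 27 ≈ 399.30
From (670, 437): dx = 442.63, dy = -37.70, so the distance is √(dx²+dy²) ≈ 444.23.

≈ 444.2 pt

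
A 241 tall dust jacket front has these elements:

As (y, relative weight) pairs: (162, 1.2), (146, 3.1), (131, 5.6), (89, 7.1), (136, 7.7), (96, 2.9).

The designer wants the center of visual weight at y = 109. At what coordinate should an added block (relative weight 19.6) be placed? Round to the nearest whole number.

New total weight: (1.2 + 3.1 + 5.6 + 7.1 + 7.7 + 2.9) + 19.6 = 47.2.
y: target moment 47.2×109 = 5144.8; current 1.2·162 + 3.1·146 + 5.6·131 + 7.1·89 + 7.7·136 + 2.9·96 = 3338.1; the added block supplies 1806.7, so y = 1806.7/19.6 ≈ 92.18.

y ≈ 92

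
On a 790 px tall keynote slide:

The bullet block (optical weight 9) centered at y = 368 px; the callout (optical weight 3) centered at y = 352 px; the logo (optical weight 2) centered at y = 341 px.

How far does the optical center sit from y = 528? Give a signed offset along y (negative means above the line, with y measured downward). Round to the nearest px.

≈ -167 px

Total weight = 9 + 3 + 2 = 14.
y: (9·368 + 3·352 + 2·341) / 14 = 5050 / 14 ≈ 360.71
Offset from y = 528: 360.71 − 528 ≈ -167.29.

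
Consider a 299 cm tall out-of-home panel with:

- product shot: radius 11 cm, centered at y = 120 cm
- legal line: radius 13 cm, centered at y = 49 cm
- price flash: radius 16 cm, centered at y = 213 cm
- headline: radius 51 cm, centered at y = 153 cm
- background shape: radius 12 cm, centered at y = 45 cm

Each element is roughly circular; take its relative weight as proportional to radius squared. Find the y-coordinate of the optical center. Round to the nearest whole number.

Weights ∝ r²: product shot 11² = 121, legal line 13² = 169, price flash 16² = 256, headline 51² = 2601, background shape 12² = 144; Σw = 3291.
Σw·y = 121·120 + 169·49 + 256·213 + 2601·153 + 144·45 = 481762, so ȳ = 481762/3291 ≈ 146.39.

y ≈ 146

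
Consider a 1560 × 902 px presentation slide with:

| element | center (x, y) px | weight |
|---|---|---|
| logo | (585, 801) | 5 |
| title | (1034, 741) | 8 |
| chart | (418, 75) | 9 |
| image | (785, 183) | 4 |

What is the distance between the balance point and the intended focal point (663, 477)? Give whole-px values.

≈ 53 px

Total weight = 5 + 8 + 9 + 4 = 26.
x-moment: 5·585 + 8·1034 + 9·418 + 4·785 = 18099; centroid 18099/26 ≈ 696.12.
y-moment: 5·801 + 8·741 + 9·75 + 4·183 = 11340; centroid 11340/26 ≈ 436.15.
Relative to (663, 477): Δ = (33.12, -40.85); |Δ| = √(33.12² + -40.85²) ≈ 52.58.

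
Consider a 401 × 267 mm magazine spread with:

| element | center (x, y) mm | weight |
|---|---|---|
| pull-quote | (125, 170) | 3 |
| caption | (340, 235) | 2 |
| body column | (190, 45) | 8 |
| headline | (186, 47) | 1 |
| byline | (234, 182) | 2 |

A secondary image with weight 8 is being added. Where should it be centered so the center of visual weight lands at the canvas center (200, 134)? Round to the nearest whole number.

(196, 183)

With the secondary image, Σw becomes 3 + 2 + 8 + 1 + 2 + 8 = 24.
x: need Σw·x = 24·200 = 4800. Existing = 3·125 + 2·340 + 8·190 + 1·186 + 2·234 = 3229. Remainder 1571 / 8 ≈ 196.38.
y: need Σw·y = 24·134 = 3216. Existing = 3·170 + 2·235 + 8·45 + 1·47 + 2·182 = 1751. Remainder 1465 / 8 ≈ 183.12.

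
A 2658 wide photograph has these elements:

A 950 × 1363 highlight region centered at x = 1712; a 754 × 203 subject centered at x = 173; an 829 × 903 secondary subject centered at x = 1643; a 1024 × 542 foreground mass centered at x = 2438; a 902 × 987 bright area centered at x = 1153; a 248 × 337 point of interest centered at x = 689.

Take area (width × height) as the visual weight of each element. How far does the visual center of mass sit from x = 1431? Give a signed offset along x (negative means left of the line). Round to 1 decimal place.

Areas → weights: highlight region 950·1363 = 1294850, subject 754·203 = 153062, secondary subject 829·903 = 748587, foreground mass 1024·542 = 555008, bright area 902·987 = 890274, point of interest 248·337 = 83576; Σw = 3725357.
x: (1294850·1712 + 153062·173 + 748587·1643 + 555008·2438 + 890274·1153 + 83576·689) / 3725357 = 5910370657 / 3725357 ≈ 1586.52
Offset from x = 1431: 1586.52 − 1431 ≈ 155.52.

≈ 155.5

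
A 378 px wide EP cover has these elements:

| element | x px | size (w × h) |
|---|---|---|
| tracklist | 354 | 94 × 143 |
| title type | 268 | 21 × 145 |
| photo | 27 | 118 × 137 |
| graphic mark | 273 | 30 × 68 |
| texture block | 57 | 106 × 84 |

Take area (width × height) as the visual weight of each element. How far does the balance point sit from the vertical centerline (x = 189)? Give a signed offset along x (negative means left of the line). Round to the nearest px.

Areas: tracklist 94·143 = 13442, title type 21·145 = 3045, photo 118·137 = 16166, graphic mark 30·68 = 2040, texture block 106·84 = 8904. Total weight = 43597.
x-moment: 13442·354 + 3045·268 + 16166·27 + 2040·273 + 8904·57 = 7075458; centroid 7075458/43597 ≈ 162.29.
Against x = 189, that's 162.29 − 189 = -26.71.

≈ -27 px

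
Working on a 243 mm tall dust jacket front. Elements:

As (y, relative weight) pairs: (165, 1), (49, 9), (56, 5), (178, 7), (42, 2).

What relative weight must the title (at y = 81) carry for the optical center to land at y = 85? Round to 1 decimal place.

w ≈ 44.0

Known weights sum to 1 + 9 + 5 + 7 + 2 = 24; their moment is 1·165 + 9·49 + 5·56 + 7·178 + 2·42 = 2216.
Balance at y = 85 requires (2216 + w·81) / (24 + w) = 85.
Rearranging, w·(81 − 85) = 85·24 − 2216 = -176, so w ≈ -176/-4 = 44.00.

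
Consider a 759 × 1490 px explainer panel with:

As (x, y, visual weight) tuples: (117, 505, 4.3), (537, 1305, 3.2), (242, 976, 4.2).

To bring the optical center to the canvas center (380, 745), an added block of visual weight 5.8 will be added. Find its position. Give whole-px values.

With the added block, Σw becomes 4.3 + 3.2 + 4.2 + 5.8 = 17.5.
Along x: (3237.9 + 5.8·x) / 17.5 = 380 (existing moment 4.3·117 + 3.2·537 + 4.2·242 = 3237.9) ⇒ x = (6650.0 − 3237.9) / 5.8 ≈ 588.29.
Along y: (10446.7 + 5.8·y) / 17.5 = 745 (existing moment 4.3·505 + 3.2·1305 + 4.2·976 = 10446.7) ⇒ y = (13037.5 − 10446.7) / 5.8 ≈ 446.69.

(588, 447)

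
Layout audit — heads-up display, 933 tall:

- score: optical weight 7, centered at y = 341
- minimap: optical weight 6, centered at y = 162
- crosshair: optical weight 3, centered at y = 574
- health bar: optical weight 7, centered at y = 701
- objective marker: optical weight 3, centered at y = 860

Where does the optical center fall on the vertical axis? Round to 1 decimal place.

y ≈ 483.4

Total weight = 7 + 6 + 3 + 7 + 3 = 26.
y-moment: 7·341 + 6·162 + 3·574 + 7·701 + 3·860 = 12568; centroid 12568/26 ≈ 483.38.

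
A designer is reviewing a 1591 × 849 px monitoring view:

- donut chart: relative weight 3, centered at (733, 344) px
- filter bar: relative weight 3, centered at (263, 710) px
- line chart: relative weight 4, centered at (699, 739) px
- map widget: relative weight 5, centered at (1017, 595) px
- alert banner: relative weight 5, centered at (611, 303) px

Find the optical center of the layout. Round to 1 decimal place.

Σw = 3 + 3 + 4 + 5 + 5 = 20.
x-moment: 3·733 + 3·263 + 4·699 + 5·1017 + 5·611 = 13924; centroid 13924/20 ≈ 696.20.
y-moment: 3·344 + 3·710 + 4·739 + 5·595 + 5·303 = 10608; centroid 10608/20 ≈ 530.40.

(696.2, 530.4)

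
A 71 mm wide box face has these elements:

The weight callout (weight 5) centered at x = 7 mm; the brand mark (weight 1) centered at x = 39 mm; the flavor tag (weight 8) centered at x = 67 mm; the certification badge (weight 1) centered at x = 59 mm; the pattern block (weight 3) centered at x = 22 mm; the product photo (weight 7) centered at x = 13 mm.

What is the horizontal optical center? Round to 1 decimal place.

Weights sum to 5 + 1 + 8 + 1 + 3 + 7 = 25.
Σw·x = 5·7 + 1·39 + 8·67 + 1·59 + 3·22 + 7·13 = 826, so x̄ = 826/25 ≈ 33.04.

x ≈ 33.0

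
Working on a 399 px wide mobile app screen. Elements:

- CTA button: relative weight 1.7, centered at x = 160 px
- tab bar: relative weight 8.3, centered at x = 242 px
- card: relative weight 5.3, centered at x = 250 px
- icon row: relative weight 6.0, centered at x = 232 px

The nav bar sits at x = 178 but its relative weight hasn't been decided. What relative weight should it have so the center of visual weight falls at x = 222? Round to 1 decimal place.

w ≈ 6.1

Fixed elements: Σw = 1.7 + 8.3 + 5.3 + 6.0 = 21.3, Σw·x = 1.7·160 + 8.3·242 + 5.3·250 + 6.0·232 = 4997.6.
For the centroid to hit 222: (4997.6 + w·178) / (21.3 + w) = 222.
So w = (222·21.3 − 4997.6)/(178 − 222) = -269.0/-44 ≈ 6.11.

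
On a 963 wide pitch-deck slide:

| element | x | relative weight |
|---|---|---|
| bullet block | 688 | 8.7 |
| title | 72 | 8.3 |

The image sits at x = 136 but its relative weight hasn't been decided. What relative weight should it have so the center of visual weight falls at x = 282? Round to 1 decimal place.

w ≈ 12.3

Existing Σw = 17.0 (8.7 + 8.3); existing moment 8.7·688 + 8.3·72 = 6583.2.
Set Σw·x/Σw = 282: (6583.2 + 136w) = 282·(17.0 + w).
So w = (282·17.0 − 6583.2)/(136 − 282) = -1789.2/-146 ≈ 12.25.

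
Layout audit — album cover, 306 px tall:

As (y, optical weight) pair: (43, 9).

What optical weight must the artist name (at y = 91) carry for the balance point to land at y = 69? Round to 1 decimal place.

w ≈ 10.6

The single fixed element contributes weight 9, moment 9·43 = 387.
Set Σw·y/Σw = 69: (387 + 91w) = 69·(9 + w).
Solving: w = (69·9 − 387) / (91 − 69) = 234 / 22 ≈ 10.64.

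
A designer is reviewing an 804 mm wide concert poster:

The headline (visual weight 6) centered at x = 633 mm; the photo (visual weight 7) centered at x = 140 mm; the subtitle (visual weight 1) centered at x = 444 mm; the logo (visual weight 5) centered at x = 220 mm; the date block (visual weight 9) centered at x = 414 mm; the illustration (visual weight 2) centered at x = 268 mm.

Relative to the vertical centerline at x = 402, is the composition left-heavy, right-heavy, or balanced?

Total weight = 6 + 7 + 1 + 5 + 9 + 2 = 30.
x: moment 10584 / weight 30 ≈ 352.80
352.8 vs midline 402 → left-heavy.

left-heavy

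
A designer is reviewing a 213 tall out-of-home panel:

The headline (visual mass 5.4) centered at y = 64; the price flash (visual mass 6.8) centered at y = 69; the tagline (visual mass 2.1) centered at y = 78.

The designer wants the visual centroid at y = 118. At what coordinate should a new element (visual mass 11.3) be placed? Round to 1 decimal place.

y ≈ 180.7

With the new element, Σw becomes 5.4 + 6.8 + 2.1 + 11.3 = 25.6.
y: need Σw·y = 25.6·118 = 3020.8. Existing = 5.4·64 + 6.8·69 + 2.1·78 = 978.6. Remainder 2042.2 / 11.3 ≈ 180.73.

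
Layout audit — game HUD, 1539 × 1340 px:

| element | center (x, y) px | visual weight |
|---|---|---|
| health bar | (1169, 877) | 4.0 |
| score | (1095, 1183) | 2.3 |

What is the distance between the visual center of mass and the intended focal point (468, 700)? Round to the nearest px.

≈ 733 px

Total weight = 4.0 + 2.3 = 6.3.
x-moment: 4.0·1169 + 2.3·1095 = 7194.5; centroid 7194.5/6.3 ≈ 1141.98.
y-moment: 4.0·877 + 2.3·1183 = 6228.9; centroid 6228.9/6.3 ≈ 988.71.
From (468, 700): dx = 673.98, dy = 288.71, so the distance is √(dx²+dy²) ≈ 733.22.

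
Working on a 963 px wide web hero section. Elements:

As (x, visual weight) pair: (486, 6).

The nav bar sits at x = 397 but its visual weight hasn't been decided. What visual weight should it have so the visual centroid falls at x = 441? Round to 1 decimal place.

The single fixed element contributes weight 6, moment 6·486 = 2916.
Set Σw·x/Σw = 441: (2916 + 397w) = 441·(6 + w).
So w = (441·6 − 2916)/(397 − 441) = -270/-44 ≈ 6.14.

w ≈ 6.1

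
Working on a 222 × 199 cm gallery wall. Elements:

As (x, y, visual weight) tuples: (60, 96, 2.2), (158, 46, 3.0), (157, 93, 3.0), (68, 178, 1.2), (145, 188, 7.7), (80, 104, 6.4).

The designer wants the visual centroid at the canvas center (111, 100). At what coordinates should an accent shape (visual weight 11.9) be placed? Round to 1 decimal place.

(96.0, 49.2)

New total weight: (2.2 + 3.0 + 3.0 + 1.2 + 7.7 + 6.4) + 11.9 = 35.4.
x: need Σw·x = 35.4·111 = 3929.4. Existing = 2.2·60 + 3.0·158 + 3.0·157 + 1.2·68 + 7.7·145 + 6.4·80 = 2787.1. Remainder 1142.3 / 11.9 ≈ 95.99.
y: need Σw·y = 35.4·100 = 3540.0. Existing = 2.2·96 + 3.0·46 + 3.0·93 + 1.2·178 + 7.7·188 + 6.4·104 = 2955.0. Remainder 585.0 / 11.9 ≈ 49.16.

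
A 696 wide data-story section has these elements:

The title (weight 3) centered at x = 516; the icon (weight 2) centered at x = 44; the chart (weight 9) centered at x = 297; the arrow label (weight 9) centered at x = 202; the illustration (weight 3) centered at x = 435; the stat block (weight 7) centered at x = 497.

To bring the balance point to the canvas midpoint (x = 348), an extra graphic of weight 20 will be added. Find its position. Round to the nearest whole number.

With the extra graphic, Σw becomes 3 + 2 + 9 + 9 + 3 + 7 + 20 = 53.
Along x: (10911 + 20·x) / 53 = 348 (existing moment 3·516 + 2·44 + 9·297 + 9·202 + 3·435 + 7·497 = 10911) ⇒ x = (18444 − 10911) / 20 ≈ 376.65.

x ≈ 377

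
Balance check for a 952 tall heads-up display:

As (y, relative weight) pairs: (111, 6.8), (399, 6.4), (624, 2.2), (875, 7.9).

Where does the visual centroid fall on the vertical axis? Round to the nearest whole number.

y ≈ 498

Σw = 6.8 + 6.4 + 2.2 + 7.9 = 23.3.
y-moment: 6.8·111 + 6.4·399 + 2.2·624 + 7.9·875 = 11593.7; centroid 11593.7/23.3 ≈ 497.58.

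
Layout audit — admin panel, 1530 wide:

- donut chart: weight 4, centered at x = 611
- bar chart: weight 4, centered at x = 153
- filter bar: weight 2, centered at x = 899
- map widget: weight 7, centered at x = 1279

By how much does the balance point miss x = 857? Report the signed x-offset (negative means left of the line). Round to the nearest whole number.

Total weight = 4 + 4 + 2 + 7 = 17.
x-moment: 4·611 + 4·153 + 2·899 + 7·1279 = 13807; centroid 13807/17 ≈ 812.18.
Difference: 812.18 − 857 ≈ -44.82.

≈ -45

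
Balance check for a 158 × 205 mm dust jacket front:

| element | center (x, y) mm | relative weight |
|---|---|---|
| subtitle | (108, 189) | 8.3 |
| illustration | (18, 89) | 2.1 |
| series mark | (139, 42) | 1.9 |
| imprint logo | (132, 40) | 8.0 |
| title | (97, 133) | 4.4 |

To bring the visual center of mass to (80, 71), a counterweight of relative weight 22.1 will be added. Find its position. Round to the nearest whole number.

After adding the counterweight, total weight = 8.3 + 2.1 + 1.9 + 8.0 + 4.4 + 22.1 = 46.8.
Along x: (2681.1 + 22.1·x) / 46.8 = 80 (existing moment 8.3·108 + 2.1·18 + 1.9·139 + 8.0·132 + 4.4·97 = 2681.1) ⇒ x = (3744.0 − 2681.1) / 22.1 ≈ 48.10.
Along y: (2740.6 + 22.1·y) / 46.8 = 71 (existing moment 8.3·189 + 2.1·89 + 1.9·42 + 8.0·40 + 4.4·133 = 2740.6) ⇒ y = (3322.8 − 2740.6) / 22.1 ≈ 26.34.

(48, 26)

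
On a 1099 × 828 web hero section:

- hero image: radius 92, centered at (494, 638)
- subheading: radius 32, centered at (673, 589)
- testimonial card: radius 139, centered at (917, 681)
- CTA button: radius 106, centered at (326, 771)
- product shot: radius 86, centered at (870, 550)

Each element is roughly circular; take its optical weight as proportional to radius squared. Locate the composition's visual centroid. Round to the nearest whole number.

r² weights: hero image 92² = 8464, subheading 32² = 1024, testimonial card 139² = 19321, CTA button 106² = 11236, product shot 86² = 7396. Total = 47441.
x-moment: 8464·494 + 1024·673 + 19321·917 + 11236·326 + 7396·870 = 32685181; centroid 32685181/47441 ≈ 688.96.
y-moment: 8464·638 + 1024·589 + 19321·681 + 11236·771 + 7396·550 = 31891525; centroid 31891525/47441 ≈ 672.24.

(689, 672)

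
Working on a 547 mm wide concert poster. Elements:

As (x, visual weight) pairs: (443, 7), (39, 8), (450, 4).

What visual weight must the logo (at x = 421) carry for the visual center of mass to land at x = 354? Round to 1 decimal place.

w ≈ 22.6

Existing Σw = 19 (7 + 8 + 4); existing moment 7·443 + 8·39 + 4·450 = 5213.
Balance at x = 354 requires (5213 + w·421) / (19 + w) = 354.
Rearranging, w·(421 − 354) = 354·19 − 5213 = 1513, so w ≈ 1513/67 = 22.58.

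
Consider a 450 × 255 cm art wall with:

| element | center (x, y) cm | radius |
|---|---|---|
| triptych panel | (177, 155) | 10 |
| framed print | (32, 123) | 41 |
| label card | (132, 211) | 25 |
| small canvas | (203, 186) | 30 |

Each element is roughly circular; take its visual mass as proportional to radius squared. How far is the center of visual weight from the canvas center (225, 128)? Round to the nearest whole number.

Weights ∝ r²: triptych panel 10² = 100, framed print 41² = 1681, label card 25² = 625, small canvas 30² = 900; Σw = 3306.
x-moment: 100·177 + 1681·32 + 625·132 + 900·203 = 336692; centroid 336692/3306 ≈ 101.84.
y-moment: 100·155 + 1681·123 + 625·211 + 900·186 = 521538; centroid 521538/3306 ≈ 157.75.
Relative to (225, 128): Δ = (-123.16, 29.75); |Δ| = √(-123.16² + 29.75²) ≈ 126.70.

≈ 127 cm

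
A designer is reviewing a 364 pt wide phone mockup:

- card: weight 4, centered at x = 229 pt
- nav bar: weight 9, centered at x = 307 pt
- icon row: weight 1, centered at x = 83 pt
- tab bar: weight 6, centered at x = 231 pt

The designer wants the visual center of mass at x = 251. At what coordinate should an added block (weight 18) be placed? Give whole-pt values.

After adding the added block, total weight = 4 + 9 + 1 + 6 + 18 = 38.
Along x: (5148 + 18·x) / 38 = 251 (existing moment 4·229 + 9·307 + 1·83 + 6·231 = 5148) ⇒ x = (9538 − 5148) / 18 ≈ 243.89.

x ≈ 244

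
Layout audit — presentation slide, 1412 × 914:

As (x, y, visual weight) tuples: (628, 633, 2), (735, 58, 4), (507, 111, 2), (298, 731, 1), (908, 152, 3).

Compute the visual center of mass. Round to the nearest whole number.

Weights sum to 2 + 4 + 2 + 1 + 3 = 12.
x-moment: 2·628 + 4·735 + 2·507 + 1·298 + 3·908 = 8232; centroid 8232/12 ≈ 686.00.
y-moment: 2·633 + 4·58 + 2·111 + 1·731 + 3·152 = 2907; centroid 2907/12 ≈ 242.25.

(686, 242)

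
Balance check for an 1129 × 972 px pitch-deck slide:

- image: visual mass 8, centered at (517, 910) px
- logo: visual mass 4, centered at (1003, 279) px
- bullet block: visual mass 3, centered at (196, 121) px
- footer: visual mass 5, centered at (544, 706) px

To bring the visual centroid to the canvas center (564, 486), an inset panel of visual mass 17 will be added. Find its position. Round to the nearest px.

After adding the inset panel, total weight = 8 + 4 + 3 + 5 + 17 = 37.
x: target moment 37×564 = 20868; current 8·517 + 4·1003 + 3·196 + 5·544 = 11456; the inset panel supplies 9412, so x = 9412/17 ≈ 553.65.
y: target moment 37×486 = 17982; current 8·910 + 4·279 + 3·121 + 5·706 = 12289; the inset panel supplies 5693, so y = 5693/17 ≈ 334.88.

(554, 335)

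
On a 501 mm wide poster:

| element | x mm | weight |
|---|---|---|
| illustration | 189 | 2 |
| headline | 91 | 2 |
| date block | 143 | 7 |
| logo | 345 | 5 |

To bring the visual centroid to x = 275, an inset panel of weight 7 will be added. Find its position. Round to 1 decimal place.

New total weight: (2 + 2 + 7 + 5) + 7 = 23.
Along x: (3286 + 7·x) / 23 = 275 (existing moment 2·189 + 2·91 + 7·143 + 5·345 = 3286) ⇒ x = (6325 − 3286) / 7 ≈ 434.14.

x ≈ 434.1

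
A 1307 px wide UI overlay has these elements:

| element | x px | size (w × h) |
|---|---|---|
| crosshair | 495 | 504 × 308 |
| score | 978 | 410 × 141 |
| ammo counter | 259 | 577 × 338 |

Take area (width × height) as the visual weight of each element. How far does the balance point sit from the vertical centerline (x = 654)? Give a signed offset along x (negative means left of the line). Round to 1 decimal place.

Taking area as weight: crosshair 504·308 = 155232, score 410·141 = 57810, ammo counter 577·338 = 195026. Sum 408068.
x-moment: 155232·495 + 57810·978 + 195026·259 = 183889754; centroid 183889754/408068 ≈ 450.64.
Offset from x = 654: 450.64 − 654 ≈ -203.36.

≈ -203.4 px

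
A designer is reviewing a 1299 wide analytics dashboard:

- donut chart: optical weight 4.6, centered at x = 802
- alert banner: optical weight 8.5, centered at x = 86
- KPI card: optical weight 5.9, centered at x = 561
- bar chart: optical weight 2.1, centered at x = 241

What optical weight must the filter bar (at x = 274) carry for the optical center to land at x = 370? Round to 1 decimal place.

Known weights sum to 4.6 + 8.5 + 5.9 + 2.1 = 21.1; their moment is 4.6·802 + 8.5·86 + 5.9·561 + 2.1·241 = 8236.2.
Set Σw·x/Σw = 370: (8236.2 + 274w) = 370·(21.1 + w).
So w = (370·21.1 − 8236.2)/(274 − 370) = -429.2/-96 ≈ 4.47.

w ≈ 4.5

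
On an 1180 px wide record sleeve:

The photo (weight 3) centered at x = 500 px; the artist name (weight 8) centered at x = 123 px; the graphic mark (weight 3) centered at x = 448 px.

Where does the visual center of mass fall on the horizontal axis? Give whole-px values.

Σw = 3 + 8 + 3 = 14.
Σw·x = 3·500 + 8·123 + 3·448 = 3828, so x̄ = 3828/14 ≈ 273.43.

x ≈ 273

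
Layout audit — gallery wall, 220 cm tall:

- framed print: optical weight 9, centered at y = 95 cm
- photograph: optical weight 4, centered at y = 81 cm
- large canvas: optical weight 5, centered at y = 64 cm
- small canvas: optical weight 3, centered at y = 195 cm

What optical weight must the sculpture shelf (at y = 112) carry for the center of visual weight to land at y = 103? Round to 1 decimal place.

Known weights sum to 9 + 4 + 5 + 3 = 21; their moment is 9·95 + 4·81 + 5·64 + 3·195 = 2084.
For the centroid to hit 103: (2084 + w·112) / (21 + w) = 103.
Rearranging, w·(112 − 103) = 103·21 − 2084 = 79, so w ≈ 79/9 = 8.78.

w ≈ 8.8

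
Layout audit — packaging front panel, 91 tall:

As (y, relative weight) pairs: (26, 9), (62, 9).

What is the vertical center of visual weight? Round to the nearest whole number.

y ≈ 44

Weights sum to 9 + 9 = 18.
y: (9·26 + 9·62) / 18 = 792 / 18 ≈ 44.00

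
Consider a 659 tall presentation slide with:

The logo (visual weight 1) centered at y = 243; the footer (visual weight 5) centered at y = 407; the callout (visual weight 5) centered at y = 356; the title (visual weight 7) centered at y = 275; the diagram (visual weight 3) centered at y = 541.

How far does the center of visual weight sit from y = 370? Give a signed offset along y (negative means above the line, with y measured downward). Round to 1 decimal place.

≈ -7.8

Σw = 1 + 5 + 5 + 7 + 3 = 21.
y: (1·243 + 5·407 + 5·356 + 7·275 + 3·541) / 21 = 7606 / 21 ≈ 362.19
Offset from y = 370: 362.19 − 370 ≈ -7.81.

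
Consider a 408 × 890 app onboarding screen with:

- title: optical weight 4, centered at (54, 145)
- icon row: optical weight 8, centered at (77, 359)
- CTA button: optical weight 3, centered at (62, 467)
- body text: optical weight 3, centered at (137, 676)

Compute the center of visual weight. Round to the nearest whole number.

(79, 382)

Σw = 4 + 8 + 3 + 3 = 18.
x-moment: 4·54 + 8·77 + 3·62 + 3·137 = 1429; centroid 1429/18 ≈ 79.39.
y-moment: 4·145 + 8·359 + 3·467 + 3·676 = 6881; centroid 6881/18 ≈ 382.28.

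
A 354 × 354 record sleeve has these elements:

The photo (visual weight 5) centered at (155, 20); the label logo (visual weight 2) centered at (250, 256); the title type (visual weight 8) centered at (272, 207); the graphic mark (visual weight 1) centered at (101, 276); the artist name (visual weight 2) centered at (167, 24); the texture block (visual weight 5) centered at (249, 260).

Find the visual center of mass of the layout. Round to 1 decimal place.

Total weight = 5 + 2 + 8 + 1 + 2 + 5 = 23.
Σw·x = 5131; x̄ = 5131/23 ≈ 223.09.
y: moment 3892 / weight 23 ≈ 169.22

(223.1, 169.2)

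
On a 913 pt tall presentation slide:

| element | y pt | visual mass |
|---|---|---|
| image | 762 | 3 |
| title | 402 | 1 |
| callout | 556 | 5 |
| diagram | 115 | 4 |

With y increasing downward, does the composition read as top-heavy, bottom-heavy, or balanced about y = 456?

balanced

Σw = 3 + 1 + 5 + 4 = 13.
y-moment: 3·762 + 1·402 + 5·556 + 4·115 = 5928; centroid 5928/13 ≈ 456.00.
That equals the midline 456 — balanced.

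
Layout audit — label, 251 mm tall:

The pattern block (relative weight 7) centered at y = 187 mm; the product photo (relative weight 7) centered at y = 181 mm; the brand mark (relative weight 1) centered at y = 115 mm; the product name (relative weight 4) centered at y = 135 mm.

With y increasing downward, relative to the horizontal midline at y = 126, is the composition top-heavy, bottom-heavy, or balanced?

Weights sum to 7 + 7 + 1 + 4 = 19.
y: (7·187 + 7·181 + 1·115 + 4·135) / 19 = 3231 / 19 ≈ 170.05
170.1 lies below (larger y than) the midline 126, so the layout is bottom-heavy.

bottom-heavy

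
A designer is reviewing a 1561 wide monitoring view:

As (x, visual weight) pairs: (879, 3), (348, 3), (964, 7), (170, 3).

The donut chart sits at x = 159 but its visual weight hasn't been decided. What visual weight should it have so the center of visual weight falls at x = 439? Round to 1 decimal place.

Fixed elements: Σw = 3 + 3 + 7 + 3 = 16, Σw·x = 3·879 + 3·348 + 7·964 + 3·170 = 10939.
For the centroid to hit 439: (10939 + w·159) / (16 + w) = 439.
So w = (439·16 − 10939)/(159 − 439) = -3915/-280 ≈ 13.98.

w ≈ 14.0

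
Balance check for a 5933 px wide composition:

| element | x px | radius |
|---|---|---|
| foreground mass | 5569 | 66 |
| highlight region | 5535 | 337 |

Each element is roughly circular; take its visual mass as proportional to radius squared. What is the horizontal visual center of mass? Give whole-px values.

x ≈ 5536

Weights ∝ r²: foreground mass 66² = 4356, highlight region 337² = 113569; Σw = 117925.
Σw·x = 4356·5569 + 113569·5535 = 652862979, so x̄ = 652862979/117925 ≈ 5536.26.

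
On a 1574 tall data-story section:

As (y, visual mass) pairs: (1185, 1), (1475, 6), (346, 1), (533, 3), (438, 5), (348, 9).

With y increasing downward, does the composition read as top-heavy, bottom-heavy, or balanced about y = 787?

Total weight = 1 + 6 + 1 + 3 + 5 + 9 = 25.
y: moment 17302 / weight 25 ≈ 692.08
692.1 vs midline 787 → top-heavy.

top-heavy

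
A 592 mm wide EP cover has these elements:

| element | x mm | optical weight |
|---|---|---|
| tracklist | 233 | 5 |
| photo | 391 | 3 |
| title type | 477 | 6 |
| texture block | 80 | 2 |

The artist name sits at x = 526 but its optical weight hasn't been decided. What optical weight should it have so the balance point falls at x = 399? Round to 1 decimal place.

w ≈ 8.1

Fixed elements: Σw = 5 + 3 + 6 + 2 = 16, Σw·x = 5·233 + 3·391 + 6·477 + 2·80 = 5360.
For the centroid to hit 399: (5360 + w·526) / (16 + w) = 399.
Solving: w = (399·16 − 5360) / (526 − 399) = 1024 / 127 ≈ 8.06.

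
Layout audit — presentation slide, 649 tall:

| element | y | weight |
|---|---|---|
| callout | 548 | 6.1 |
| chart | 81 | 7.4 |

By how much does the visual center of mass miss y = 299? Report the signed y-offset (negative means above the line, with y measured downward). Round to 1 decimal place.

Weights sum to 6.1 + 7.4 = 13.5.
Σw·y = 6.1·548 + 7.4·81 = 3942.2, so ȳ = 3942.2/13.5 ≈ 292.01.
Difference: 292.01 − 299 ≈ -6.99.

≈ -7.0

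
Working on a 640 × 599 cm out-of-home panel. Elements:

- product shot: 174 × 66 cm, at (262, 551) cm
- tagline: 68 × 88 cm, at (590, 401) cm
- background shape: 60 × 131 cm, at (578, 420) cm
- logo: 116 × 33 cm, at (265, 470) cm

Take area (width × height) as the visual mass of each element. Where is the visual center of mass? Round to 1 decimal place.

(414.9, 474.3)

Taking area as weight: product shot 174·66 = 11484, tagline 68·88 = 5984, background shape 60·131 = 7860, logo 116·33 = 3828. Sum 29156.
x: (11484·262 + 5984·590 + 7860·578 + 3828·265) / 29156 = 12096868 / 29156 ≈ 414.90
y: (11484·551 + 5984·401 + 7860·420 + 3828·470) / 29156 = 13827628 / 29156 ≈ 474.26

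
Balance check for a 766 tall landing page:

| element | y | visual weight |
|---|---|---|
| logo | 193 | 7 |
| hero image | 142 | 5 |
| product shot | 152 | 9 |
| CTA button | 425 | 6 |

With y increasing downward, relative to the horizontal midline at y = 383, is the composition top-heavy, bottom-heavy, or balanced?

top-heavy

Σw = 7 + 5 + 9 + 6 = 27.
Σw·y = 7·193 + 5·142 + 9·152 + 6·425 = 5979, so ȳ = 5979/27 ≈ 221.44.
221.4 lies above (smaller y than) the midline 383, so the layout is top-heavy.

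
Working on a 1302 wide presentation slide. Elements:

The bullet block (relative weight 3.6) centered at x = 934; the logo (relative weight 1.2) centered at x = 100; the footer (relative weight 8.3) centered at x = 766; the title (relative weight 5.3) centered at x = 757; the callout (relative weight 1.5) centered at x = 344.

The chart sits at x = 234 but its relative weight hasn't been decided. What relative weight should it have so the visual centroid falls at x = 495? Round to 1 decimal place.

Known weights sum to 3.6 + 1.2 + 8.3 + 5.3 + 1.5 = 19.9; their moment is 3.6·934 + 1.2·100 + 8.3·766 + 5.3·757 + 1.5·344 = 14368.3.
For the centroid to hit 495: (14368.3 + w·234) / (19.9 + w) = 495.
Rearranging, w·(234 − 495) = 495·19.9 − 14368.3 = -4517.8, so w ≈ -4517.8/-261 = 17.31.

w ≈ 17.3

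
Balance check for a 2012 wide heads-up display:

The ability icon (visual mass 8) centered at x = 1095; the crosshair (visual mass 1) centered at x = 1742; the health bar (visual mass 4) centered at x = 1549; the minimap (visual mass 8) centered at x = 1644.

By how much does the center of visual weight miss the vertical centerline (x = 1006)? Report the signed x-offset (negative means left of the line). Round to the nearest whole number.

Weights sum to 8 + 1 + 4 + 8 = 21.
x-moment: 8·1095 + 1·1742 + 4·1549 + 8·1644 = 29850; centroid 29850/21 ≈ 1421.43.
Difference: 1421.43 − 1006 ≈ 415.43.

≈ 415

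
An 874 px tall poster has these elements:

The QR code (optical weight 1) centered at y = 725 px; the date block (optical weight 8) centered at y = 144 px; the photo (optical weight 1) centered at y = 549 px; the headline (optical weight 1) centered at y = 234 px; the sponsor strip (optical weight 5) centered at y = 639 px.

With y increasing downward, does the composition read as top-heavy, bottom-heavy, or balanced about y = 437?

top-heavy

Σw = 1 + 8 + 1 + 1 + 5 = 16.
y: (1·725 + 8·144 + 1·549 + 1·234 + 5·639) / 16 = 5855 / 16 ≈ 365.94
365.9 vs midline 437 → top-heavy.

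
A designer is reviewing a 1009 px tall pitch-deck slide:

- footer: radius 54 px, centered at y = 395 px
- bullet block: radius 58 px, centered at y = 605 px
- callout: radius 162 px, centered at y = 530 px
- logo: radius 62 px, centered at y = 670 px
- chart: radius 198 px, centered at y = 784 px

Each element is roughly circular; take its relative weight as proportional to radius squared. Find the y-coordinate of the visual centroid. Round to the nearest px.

r² weights: footer 54² = 2916, bullet block 58² = 3364, callout 162² = 26244, logo 62² = 3844, chart 198² = 39204. Total = 75572.
Σw·y = 2916·395 + 3364·605 + 26244·530 + 3844·670 + 39204·784 = 50407776, so ȳ = 50407776/75572 ≈ 667.02.

y ≈ 667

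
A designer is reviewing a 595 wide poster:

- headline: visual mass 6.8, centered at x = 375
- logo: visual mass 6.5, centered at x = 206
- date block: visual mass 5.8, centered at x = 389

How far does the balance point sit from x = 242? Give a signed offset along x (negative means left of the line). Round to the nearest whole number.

Total weight = 6.8 + 6.5 + 5.8 = 19.1.
x-moment: 6.8·375 + 6.5·206 + 5.8·389 = 6145.2; centroid 6145.2/19.1 ≈ 321.74.
Difference: 321.74 − 242 ≈ 79.74.

≈ 80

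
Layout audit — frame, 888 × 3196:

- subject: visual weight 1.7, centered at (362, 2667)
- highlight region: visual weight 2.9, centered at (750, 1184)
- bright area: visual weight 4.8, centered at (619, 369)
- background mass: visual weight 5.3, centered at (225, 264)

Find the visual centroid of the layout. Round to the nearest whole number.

(473, 758)

Σw = 1.7 + 2.9 + 4.8 + 5.3 = 14.7.
Σw·x = 1.7·362 + 2.9·750 + 4.8·619 + 5.3·225 = 6954.1, so x̄ = 6954.1/14.7 ≈ 473.07.
Σw·y = 1.7·2667 + 2.9·1184 + 4.8·369 + 5.3·264 = 11137.9, so ȳ = 11137.9/14.7 ≈ 757.68.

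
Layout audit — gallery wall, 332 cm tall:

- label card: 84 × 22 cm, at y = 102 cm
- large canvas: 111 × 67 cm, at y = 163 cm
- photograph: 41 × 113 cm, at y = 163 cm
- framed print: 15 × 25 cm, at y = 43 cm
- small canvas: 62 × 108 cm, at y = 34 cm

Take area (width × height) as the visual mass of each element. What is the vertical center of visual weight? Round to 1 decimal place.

y ≈ 114.3

Areas: label card 84·22 = 1848, large canvas 111·67 = 7437, photograph 41·113 = 4633, framed print 15·25 = 375, small canvas 62·108 = 6696. Total weight = 20989.
y-moment: 1848·102 + 7437·163 + 4633·163 + 375·43 + 6696·34 = 2399695; centroid 2399695/20989 ≈ 114.33.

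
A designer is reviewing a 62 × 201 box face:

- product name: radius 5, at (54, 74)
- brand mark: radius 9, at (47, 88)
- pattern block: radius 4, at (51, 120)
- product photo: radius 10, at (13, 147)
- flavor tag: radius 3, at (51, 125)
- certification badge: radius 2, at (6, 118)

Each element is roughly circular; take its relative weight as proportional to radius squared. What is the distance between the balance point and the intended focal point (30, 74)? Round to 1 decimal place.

≈ 41.8

Weights ∝ r²: product name 5² = 25, brand mark 9² = 81, pattern block 4² = 16, product photo 10² = 100, flavor tag 3² = 9, certification badge 2² = 4; Σw = 235.
x: moment 7756 / weight 235 ≈ 33.00
y: moment 27195 / weight 235 ≈ 115.72
Relative to (30, 74): Δ = (3.00, 41.72); |Δ| = √(3.00² + 41.72²) ≈ 41.83.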